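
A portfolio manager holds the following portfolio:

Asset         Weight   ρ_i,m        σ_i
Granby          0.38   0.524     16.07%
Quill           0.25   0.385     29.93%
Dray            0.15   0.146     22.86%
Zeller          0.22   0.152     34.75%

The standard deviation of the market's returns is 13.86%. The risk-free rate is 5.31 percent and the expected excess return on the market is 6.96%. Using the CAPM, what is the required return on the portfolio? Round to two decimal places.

9.20%

β_Granby = 0.524 × 16.07% / 13.86% = 0.6076
β_Quill = 0.385 × 29.93% / 13.86% = 0.8314
β_Dray = 0.146 × 22.86% / 13.86% = 0.2408
β_Zeller = 0.152 × 34.75% / 13.86% = 0.3811
β_P = Σ w_i β_i = 0.38×0.6076 + 0.25×0.8314 + 0.15×0.2408 + 0.22×0.3811 = 0.5587
E(R_P) = R_f + β_P × MRP = 5.31% + 0.5587 × 6.96% = 9.20%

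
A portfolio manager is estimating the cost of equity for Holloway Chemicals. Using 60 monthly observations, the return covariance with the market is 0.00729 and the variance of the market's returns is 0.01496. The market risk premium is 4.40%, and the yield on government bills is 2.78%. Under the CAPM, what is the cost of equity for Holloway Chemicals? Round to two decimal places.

β = Cov(R_i, R_m) / Var(R_m) = 0.00729 / 0.01496 = 0.4873
E(R) = R_f + β × MRP = 2.78% + 0.4873 × 4.40% = 4.92%

4.92%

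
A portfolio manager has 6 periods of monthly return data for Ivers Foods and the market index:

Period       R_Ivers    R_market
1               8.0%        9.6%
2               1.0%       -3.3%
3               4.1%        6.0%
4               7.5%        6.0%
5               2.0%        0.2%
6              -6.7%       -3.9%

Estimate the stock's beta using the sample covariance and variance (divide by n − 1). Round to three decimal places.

0.846

Mean R_i = (8.0 + 1.0 + 4.1 + 7.5 + 2.0 − 6.7) / 6 = 2.6500%
Mean R_m = (9.6 − 3.3 + 6.0 + 6.0 + 0.2 − 3.9) / 6 = 2.4333%
Σ(R_i − R̄_i)(R_m − R̄_m) = 130.9400  ⇒  Cov = 130.9400 / 5 = 26.1880
Σ(R_m − R̄_m)² = 154.7733  ⇒  Var(R_m) = 154.7733 / 5 = 30.9547
β = Cov / Var(R_m) = 26.1880 / 30.9547 = 0.8460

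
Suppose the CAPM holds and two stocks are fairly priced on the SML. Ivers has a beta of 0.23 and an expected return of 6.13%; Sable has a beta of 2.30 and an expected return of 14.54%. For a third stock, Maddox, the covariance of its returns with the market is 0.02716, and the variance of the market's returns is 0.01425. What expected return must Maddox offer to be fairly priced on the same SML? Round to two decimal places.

MRP = (14.54% − 6.13%) / (2.30 − 0.23) = 4.0628%
R_f = 6.13% − 0.23 × 4.0628% = 5.1956%
β_Maddox = Cov / Var(R_m) = 0.02716 / 0.01425 = 1.9060
E(R_Maddox) = R_f + β × MRP = 5.1956% + 1.9060 × 4.0628% = 12.94%

12.94%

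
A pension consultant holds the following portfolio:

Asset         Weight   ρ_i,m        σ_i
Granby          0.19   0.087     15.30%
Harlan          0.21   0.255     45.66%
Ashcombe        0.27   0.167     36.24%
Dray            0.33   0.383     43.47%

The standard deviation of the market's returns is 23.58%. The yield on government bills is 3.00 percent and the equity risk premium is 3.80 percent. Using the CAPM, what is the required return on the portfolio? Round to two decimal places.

β_Granby = 0.087 × 15.30% / 23.58% = 0.0565
β_Harlan = 0.255 × 45.66% / 23.58% = 0.4938
β_Ashcombe = 0.167 × 36.24% / 23.58% = 0.2567
β_Dray = 0.383 × 43.47% / 23.58% = 0.7061
β_P = Σ w_i β_i = 0.19×0.0565 + 0.21×0.4938 + 0.27×0.2567 + 0.33×0.7061 = 0.4168
E(R_P) = R_f + β_P × MRP = 3.00% + 0.4168 × 3.80% = 4.58%

4.58%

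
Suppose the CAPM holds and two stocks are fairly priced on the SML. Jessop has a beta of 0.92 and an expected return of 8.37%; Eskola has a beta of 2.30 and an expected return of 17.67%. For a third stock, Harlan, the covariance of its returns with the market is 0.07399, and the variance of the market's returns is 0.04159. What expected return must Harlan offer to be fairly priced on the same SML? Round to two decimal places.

14.16%

MRP = (17.67% − 8.37%) / (2.30 − 0.92) = 6.7391%
R_f = 8.37% − 0.92 × 6.7391% = 2.1700%
β_Harlan = Cov / Var(R_m) = 0.07399 / 0.04159 = 1.7790
E(R_Harlan) = R_f + β × MRP = 2.1700% + 1.7790 × 6.7391% = 14.16%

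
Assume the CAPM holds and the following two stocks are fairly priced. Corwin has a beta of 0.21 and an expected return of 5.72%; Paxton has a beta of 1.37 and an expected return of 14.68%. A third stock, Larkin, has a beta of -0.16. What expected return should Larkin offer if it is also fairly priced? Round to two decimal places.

2.86%

MRP (SML slope) = (14.68% − 5.72%) / (1.37 − 0.21) = 8.96% / 1.16 = 7.7241%
R_f (intercept) = 5.72% − 0.21 × 7.7241% = 4.0979%
E(R_Larkin) = R_f + β × MRP = 4.0979% + -0.16 × 7.7241% = 2.86%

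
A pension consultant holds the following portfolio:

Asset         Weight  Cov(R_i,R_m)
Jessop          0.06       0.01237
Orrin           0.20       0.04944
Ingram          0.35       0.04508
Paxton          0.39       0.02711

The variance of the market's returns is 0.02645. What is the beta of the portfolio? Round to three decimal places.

1.398

β_Jessop = 0.01237 / 0.02645 = 0.4677
β_Orrin = 0.04944 / 0.02645 = 1.8692
β_Ingram = 0.04508 / 0.02645 = 1.7043
β_Paxton = 0.02711 / 0.02645 = 1.0250
β_P = Σ w_i β_i = 0.06×0.4677 + 0.20×1.8692 + 0.35×1.7043 + 0.39×1.0250 = 1.3982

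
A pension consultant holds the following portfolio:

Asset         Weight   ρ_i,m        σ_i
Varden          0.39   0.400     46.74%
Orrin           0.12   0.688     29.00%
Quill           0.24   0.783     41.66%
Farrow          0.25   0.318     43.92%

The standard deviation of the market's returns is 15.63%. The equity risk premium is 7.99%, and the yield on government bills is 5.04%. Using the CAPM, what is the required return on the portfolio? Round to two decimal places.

15.78%

β_Varden = 0.400 × 46.74% / 15.63% = 1.1962
β_Orrin = 0.688 × 29.00% / 15.63% = 1.2765
β_Quill = 0.783 × 41.66% / 15.63% = 2.0870
β_Farrow = 0.318 × 43.92% / 15.63% = 0.8936
β_P = Σ w_i β_i = 0.39×1.1962 + 0.12×1.2765 + 0.24×2.0870 + 0.25×0.8936 = 1.3440
E(R_P) = R_f + β_P × MRP = 5.04% + 1.3440 × 7.99% = 15.78%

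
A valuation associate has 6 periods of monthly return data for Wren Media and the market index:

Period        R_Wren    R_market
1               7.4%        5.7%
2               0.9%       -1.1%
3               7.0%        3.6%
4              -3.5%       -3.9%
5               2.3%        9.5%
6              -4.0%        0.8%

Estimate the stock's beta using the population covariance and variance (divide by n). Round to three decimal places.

0.632

Mean R_i = (7.4 + 0.9 + 7.0 − 3.5 + 2.3 − 4.0) / 6 = 1.6833%
Mean R_m = (5.7 − 1.1 + 3.6 − 3.9 + 9.5 + 0.8) / 6 = 2.4333%
Σ(R_i − R̄_i)(R_m − R̄_m) = 74.1133  ⇒  Cov = 74.1133 / 6 = 12.3522
Σ(R_m − R̄_m)² = 117.2333  ⇒  Var(R_m) = 117.2333 / 6 = 19.5389
β = Cov / Var(R_m) = 12.3522 / 19.5389 = 0.6322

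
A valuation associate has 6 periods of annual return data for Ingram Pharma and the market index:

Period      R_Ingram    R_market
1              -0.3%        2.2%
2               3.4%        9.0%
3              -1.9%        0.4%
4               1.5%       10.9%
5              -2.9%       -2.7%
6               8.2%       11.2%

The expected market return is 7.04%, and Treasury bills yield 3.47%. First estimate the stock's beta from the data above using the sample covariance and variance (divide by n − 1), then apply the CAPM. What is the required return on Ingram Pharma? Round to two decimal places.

Mean R_i = (-0.3 + 3.4 − 1.9 + 1.5 − 2.9 + 8.2) / 6 = 1.3333%
Mean R_m = (2.2 + 9.0 + 0.4 + 10.9 − 2.7 + 11.2) / 6 = 5.1667%
Σ(R_i − R̄_i)(R_m − R̄_m) = 103.8667  ⇒  Cov = 103.8667 / 5 = 20.7733
Σ(R_m − R̄_m)² = 177.3733  ⇒  Var(R_m) = 177.3733 / 5 = 35.4747
β = Cov / Var(R_m) = 20.7733 / 35.4747 = 0.5856
MRP = 7.04% − 3.47% = 3.57%
E(R) = R_f + β × MRP = 3.47% + 0.5856 × 3.57% = 5.56%

5.56%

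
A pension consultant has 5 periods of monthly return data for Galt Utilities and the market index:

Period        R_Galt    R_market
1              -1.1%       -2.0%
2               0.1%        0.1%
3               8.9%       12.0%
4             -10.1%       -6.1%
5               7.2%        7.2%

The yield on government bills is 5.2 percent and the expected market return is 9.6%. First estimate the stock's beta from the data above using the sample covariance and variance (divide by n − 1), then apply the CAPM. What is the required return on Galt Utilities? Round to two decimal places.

9.59%

Mean R_i = (-1.1 + 0.1 + 8.9 − 10.1 + 7.2) / 5 = 1.0000%
Mean R_m = (-2.0 + 0.1 + 12.0 − 6.1 + 7.2) / 5 = 2.2400%
Σ(R_i − R̄_i)(R_m − R̄_m) = 211.2600  ⇒  Cov = 211.2600 / 4 = 52.8150
Σ(R_m − R̄_m)² = 211.9720  ⇒  Var(R_m) = 211.9720 / 4 = 52.9930
β = Cov / Var(R_m) = 52.8150 / 52.9930 = 0.9966
MRP = 9.6% − 5.2% = 4.40%
E(R) = R_f + β × MRP = 5.2% + 0.9966 × 4.4% = 9.59%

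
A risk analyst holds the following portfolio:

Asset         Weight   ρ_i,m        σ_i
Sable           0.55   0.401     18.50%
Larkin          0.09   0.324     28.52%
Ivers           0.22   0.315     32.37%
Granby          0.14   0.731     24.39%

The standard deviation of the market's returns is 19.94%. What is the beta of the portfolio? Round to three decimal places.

β_Sable = 0.401 × 18.50% / 19.94% = 0.3720
β_Larkin = 0.324 × 28.52% / 19.94% = 0.4634
β_Ivers = 0.315 × 32.37% / 19.94% = 0.5114
β_Granby = 0.731 × 24.39% / 19.94% = 0.8941
β_P = Σ w_i β_i = 0.55×0.3720 + 0.09×0.4634 + 0.22×0.5114 + 0.14×0.8941 = 0.4840

0.484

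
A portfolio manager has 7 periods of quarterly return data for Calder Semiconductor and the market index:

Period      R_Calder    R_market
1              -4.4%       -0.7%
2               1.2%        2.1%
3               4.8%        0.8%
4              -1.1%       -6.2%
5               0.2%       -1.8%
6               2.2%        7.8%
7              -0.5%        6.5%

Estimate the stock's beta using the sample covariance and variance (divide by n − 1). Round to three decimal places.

0.192

Mean R_i = (-4.4 + 1.2 + 4.8 − 1.1 + 0.2 + 2.2 − 0.5) / 7 = 0.3429%
Mean R_m = (-0.7 + 2.1 + 0.8 − 6.2 − 1.8 + 7.8 + 6.5) / 7 = 1.2143%
Σ(R_i − R̄_i)(R_m − R̄_m) = 26.8957  ⇒  Cov = 26.8957 / 6 = 4.4826
Σ(R_m − R̄_m)² = 139.9886  ⇒  Var(R_m) = 139.9886 / 6 = 23.3314
β = Cov / Var(R_m) = 4.4826 / 23.3314 = 0.1921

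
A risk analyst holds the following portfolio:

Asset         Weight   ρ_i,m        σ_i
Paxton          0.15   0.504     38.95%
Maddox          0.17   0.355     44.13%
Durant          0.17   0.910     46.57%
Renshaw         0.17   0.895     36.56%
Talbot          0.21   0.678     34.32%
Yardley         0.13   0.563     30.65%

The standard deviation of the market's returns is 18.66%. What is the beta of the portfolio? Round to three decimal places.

1.367

β_Paxton = 0.504 × 38.95% / 18.66% = 1.0520
β_Maddox = 0.355 × 44.13% / 18.66% = 0.8396
β_Durant = 0.910 × 46.57% / 18.66% = 2.2711
β_Renshaw = 0.895 × 36.56% / 18.66% = 1.7535
β_Talbot = 0.678 × 34.32% / 18.66% = 1.2470
β_Yardley = 0.563 × 30.65% / 18.66% = 0.9248
β_P = Σ w_i β_i = 0.15×1.0520 + 0.17×0.8396 + 0.17×2.2711 + 0.17×1.7535 + 0.21×1.2470 + 0.13×0.9248 = 1.3668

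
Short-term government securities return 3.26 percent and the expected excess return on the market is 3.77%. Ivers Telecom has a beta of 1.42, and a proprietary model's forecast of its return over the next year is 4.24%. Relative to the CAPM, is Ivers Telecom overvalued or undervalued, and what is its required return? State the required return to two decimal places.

Overvalued; required return 8.61%

Required return = R_f + β·MRP = 3.26% + 1.42 × 3.77% = 8.61%
Forecast 4.24% < required 8.61% → the stock plots below the SML → overvalued.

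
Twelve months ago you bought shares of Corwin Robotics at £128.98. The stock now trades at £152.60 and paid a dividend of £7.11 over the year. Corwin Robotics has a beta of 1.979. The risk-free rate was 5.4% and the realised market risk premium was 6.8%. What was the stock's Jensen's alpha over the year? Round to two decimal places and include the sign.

+4.97%

Realised HPR = (P1 + D1 − P0) / P0 = (152.60 + 7.11 − 128.98) / 128.98 = 30.73 / 128.98 = 23.8254%
CAPM required = R_f + β·MRP = 5.4% + 1.979 × 6.8% = 18.8572%
α = realised − required = 23.8254% − 18.8572% = +4.97%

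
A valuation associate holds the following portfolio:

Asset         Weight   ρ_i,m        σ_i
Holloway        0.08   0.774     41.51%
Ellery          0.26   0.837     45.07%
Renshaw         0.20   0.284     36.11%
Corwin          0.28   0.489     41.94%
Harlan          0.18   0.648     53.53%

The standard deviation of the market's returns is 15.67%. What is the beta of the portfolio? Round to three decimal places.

1.686

β_Holloway = 0.774 × 41.51% / 15.67% = 2.0503
β_Ellery = 0.837 × 45.07% / 15.67% = 2.4074
β_Renshaw = 0.284 × 36.11% / 15.67% = 0.6545
β_Corwin = 0.489 × 41.94% / 15.67% = 1.3088
β_Harlan = 0.648 × 53.53% / 15.67% = 2.2136
β_P = Σ w_i β_i = 0.08×2.0503 + 0.26×2.4074 + 0.20×0.6545 + 0.28×1.3088 + 0.18×2.2136 = 1.6858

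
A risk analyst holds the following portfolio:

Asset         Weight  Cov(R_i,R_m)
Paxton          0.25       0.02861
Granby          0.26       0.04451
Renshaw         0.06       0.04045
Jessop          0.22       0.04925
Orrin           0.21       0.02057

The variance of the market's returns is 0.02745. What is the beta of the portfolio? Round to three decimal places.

1.323

β_Paxton = 0.02861 / 0.02745 = 1.0423
β_Granby = 0.04451 / 0.02745 = 1.6215
β_Renshaw = 0.04045 / 0.02745 = 1.4736
β_Jessop = 0.04925 / 0.02745 = 1.7942
β_Orrin = 0.02057 / 0.02745 = 0.7494
β_P = Σ w_i β_i = 0.25×1.0423 + 0.26×1.6215 + 0.06×1.4736 + 0.22×1.7942 + 0.21×0.7494 = 1.3227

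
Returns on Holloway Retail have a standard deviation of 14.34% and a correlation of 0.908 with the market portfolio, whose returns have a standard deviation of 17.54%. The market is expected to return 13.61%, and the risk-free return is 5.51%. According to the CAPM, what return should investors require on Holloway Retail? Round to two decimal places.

β = ρ × σ_i / σ_m = 0.908 × 14.34% / 17.54% = 0.7423
MRP = 13.61% − 5.51% = 8.10%
E(R) = 5.51% + 0.7423 × 8.10% = 11.52%

11.52%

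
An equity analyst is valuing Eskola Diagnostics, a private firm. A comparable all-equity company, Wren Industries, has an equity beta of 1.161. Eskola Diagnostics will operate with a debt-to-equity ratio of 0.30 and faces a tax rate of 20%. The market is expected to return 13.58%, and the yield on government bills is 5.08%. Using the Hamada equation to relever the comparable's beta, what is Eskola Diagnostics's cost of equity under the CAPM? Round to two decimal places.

β_L = β_U × [1 + (1 − t)(D/E)] = 1.161 × [1 + (1 − 0.20) × 0.30]
    = 1.161 × [1 + 0.80 × 0.30] = 1.161 × 1.2400 = 1.4396
MRP = 13.58% − 5.08% = 8.50%
E(R) = R_f + β_L × MRP = 5.08% + 1.4396 × 8.50% = 17.32%

17.32%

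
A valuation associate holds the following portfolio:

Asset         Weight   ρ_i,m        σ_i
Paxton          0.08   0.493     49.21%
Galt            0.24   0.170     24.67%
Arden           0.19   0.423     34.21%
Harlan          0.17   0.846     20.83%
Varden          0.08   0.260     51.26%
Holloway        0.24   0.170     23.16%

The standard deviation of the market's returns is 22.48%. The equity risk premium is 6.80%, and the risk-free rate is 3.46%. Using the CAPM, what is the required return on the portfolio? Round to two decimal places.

6.70%

β_Paxton = 0.493 × 49.21% / 22.48% = 1.0792
β_Galt = 0.170 × 24.67% / 22.48% = 0.1866
β_Arden = 0.423 × 34.21% / 22.48% = 0.6437
β_Harlan = 0.846 × 20.83% / 22.48% = 0.7839
β_Varden = 0.260 × 51.26% / 22.48% = 0.5929
β_Holloway = 0.170 × 23.16% / 22.48% = 0.1751
β_P = Σ w_i β_i = 0.08×1.0792 + 0.24×0.1866 + 0.19×0.6437 + 0.17×0.7839 + 0.08×0.5929 + 0.24×0.1751 = 0.4761
E(R_P) = R_f + β_P × MRP = 3.46% + 0.4761 × 6.80% = 6.70%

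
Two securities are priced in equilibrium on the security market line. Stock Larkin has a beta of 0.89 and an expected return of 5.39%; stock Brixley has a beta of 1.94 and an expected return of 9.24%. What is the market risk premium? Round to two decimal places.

Both satisfy E(R) = R_f + β·MRP, so the slope of the SML is
MRP = (9.24% − 5.39%) / (1.94 − 0.89) = 3.85% / 1.05 = 3.6667%

3.67%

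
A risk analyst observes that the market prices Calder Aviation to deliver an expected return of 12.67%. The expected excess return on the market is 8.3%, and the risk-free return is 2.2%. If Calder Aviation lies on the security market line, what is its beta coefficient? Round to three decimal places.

1.261

β = (E(R) − R_f) / MRP = (12.67% − 2.2%) / 8.3% = 10.47% / 8.3% = 1.261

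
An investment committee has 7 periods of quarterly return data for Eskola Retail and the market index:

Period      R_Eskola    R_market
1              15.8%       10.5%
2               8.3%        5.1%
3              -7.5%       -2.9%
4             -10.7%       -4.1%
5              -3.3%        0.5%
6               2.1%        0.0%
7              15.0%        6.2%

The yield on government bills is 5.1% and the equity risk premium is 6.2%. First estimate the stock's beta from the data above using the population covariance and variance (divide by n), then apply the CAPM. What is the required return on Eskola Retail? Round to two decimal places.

17.08%

Mean R_i = (15.8 + 8.3 − 7.5 − 10.7 − 3.3 + 2.1 + 15.0) / 7 = 2.8143%
Mean R_m = (10.5 + 5.1 − 2.9 − 4.1 + 0.5 + 0.0 + 6.2) / 7 = 2.1857%
Σ(R_i − R̄_i)(R_m − R̄_m) = 322.1414  ⇒  Cov = 322.1414 / 7 = 46.0202
Σ(R_m − R̄_m)² = 166.7286  ⇒  Var(R_m) = 166.7286 / 7 = 23.8184
β = Cov / Var(R_m) = 46.0202 / 23.8184 = 1.9321
E(R) = R_f + β × MRP = 5.1% + 1.9321 × 6.2% = 17.08%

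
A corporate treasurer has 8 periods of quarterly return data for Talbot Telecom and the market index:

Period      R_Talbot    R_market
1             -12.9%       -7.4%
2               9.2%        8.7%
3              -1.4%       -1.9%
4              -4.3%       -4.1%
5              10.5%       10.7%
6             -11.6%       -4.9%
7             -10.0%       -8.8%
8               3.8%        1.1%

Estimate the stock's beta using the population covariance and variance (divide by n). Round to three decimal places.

Mean R_i = (-12.9 + 9.2 − 1.4 − 4.3 + 10.5 − 11.6 − 10.0 + 3.8) / 8 = -2.0875%
Mean R_m = (-7.4 + 8.7 − 1.9 − 4.1 + 10.7 − 4.9 − 8.8 + 1.1) / 8 = -0.8250%
Σ(R_i − R̄_i)(R_m − R̄_m) = 443.3825  ⇒  Cov = 443.3825 / 8 = 55.4228
Σ(R_m − R̄_m)² = 362.5750  ⇒  Var(R_m) = 362.5750 / 8 = 45.3219
β = Cov / Var(R_m) = 55.4228 / 45.3219 = 1.2229

1.223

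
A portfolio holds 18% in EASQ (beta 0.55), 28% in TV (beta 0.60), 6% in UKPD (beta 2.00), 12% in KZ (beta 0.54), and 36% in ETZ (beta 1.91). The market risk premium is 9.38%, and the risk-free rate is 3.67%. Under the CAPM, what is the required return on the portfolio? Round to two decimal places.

β_P = Σ w_i β_i = 0.18×0.55 + 0.28×0.60 + 0.06×2.00 + 0.12×0.54 + 0.36×1.91 = 1.1394
E(R_P) = R_f + β_P × MRP = 3.67% + 1.1394 × 9.38% = 14.36%

14.36%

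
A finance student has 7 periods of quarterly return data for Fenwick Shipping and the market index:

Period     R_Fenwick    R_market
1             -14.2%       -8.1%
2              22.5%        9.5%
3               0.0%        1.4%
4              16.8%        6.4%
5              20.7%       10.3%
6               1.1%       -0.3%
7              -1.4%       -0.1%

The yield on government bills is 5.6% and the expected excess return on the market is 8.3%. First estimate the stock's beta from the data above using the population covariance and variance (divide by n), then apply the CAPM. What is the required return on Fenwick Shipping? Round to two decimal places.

Mean R_i = (-14.2 + 22.5 + 0.0 + 16.8 + 20.7 + 1.1 − 1.4) / 7 = 6.5000%
Mean R_m = (-8.1 + 9.5 + 1.4 + 6.4 + 10.3 − 0.3 − 0.1) / 7 = 2.7286%
Σ(R_i − R̄_i)(R_m − R̄_m) = 525.1600  ⇒  Cov = 525.1600 / 7 = 75.0229
Σ(R_m − R̄_m)² = 252.8543  ⇒  Var(R_m) = 252.8543 / 7 = 36.1220
β = Cov / Var(R_m) = 75.0229 / 36.1220 = 2.0769
E(R) = R_f + β × MRP = 5.6% + 2.0769 × 8.3% = 22.84%

22.84%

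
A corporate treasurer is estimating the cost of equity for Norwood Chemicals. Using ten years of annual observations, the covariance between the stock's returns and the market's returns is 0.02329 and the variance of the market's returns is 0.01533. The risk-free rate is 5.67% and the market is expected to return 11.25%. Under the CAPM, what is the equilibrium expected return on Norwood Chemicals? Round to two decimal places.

β = Cov(R_i, R_m) / Var(R_m) = 0.02329 / 0.01533 = 1.5192
MRP = 11.25% − 5.67% = 5.58%
E(R) = R_f + β × MRP = 5.67% + 1.5192 × 5.58% = 14.15%

14.15%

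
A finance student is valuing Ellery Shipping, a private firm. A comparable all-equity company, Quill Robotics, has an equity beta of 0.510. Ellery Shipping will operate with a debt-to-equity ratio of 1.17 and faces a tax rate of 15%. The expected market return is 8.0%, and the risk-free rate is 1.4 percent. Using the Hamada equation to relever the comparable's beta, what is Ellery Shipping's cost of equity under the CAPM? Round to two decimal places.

β_L = β_U × [1 + (1 − t)(D/E)] = 0.510 × [1 + (1 − 0.15) × 1.17]
    = 0.510 × [1 + 0.85 × 1.17] = 0.510 × 1.9945 = 1.0172
MRP = 8.0% − 1.4% = 6.60%
E(R) = R_f + β_L × MRP = 1.4% + 1.0172 × 6.6% = 8.11%

8.11%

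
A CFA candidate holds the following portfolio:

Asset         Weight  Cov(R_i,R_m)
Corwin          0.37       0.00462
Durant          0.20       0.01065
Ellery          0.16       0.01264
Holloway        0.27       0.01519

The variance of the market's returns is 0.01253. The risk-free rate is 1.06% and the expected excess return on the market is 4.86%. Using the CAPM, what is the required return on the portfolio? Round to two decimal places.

β_Corwin = 0.00462 / 0.01253 = 0.3687
β_Durant = 0.01065 / 0.01253 = 0.8500
β_Ellery = 0.01264 / 0.01253 = 1.0088
β_Holloway = 0.01519 / 0.01253 = 1.2123
β_P = Σ w_i β_i = 0.37×0.3687 + 0.20×0.8500 + 0.16×1.0088 + 0.27×1.2123 = 0.7951
E(R_P) = R_f + β_P × MRP = 1.06% + 0.7951 × 4.86% = 4.92%

4.92%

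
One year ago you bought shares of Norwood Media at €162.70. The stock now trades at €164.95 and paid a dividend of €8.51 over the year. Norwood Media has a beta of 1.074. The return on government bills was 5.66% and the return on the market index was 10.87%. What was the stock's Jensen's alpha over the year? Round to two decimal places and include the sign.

Realised HPR = (P1 + D1 − P0) / P0 = (164.95 + 8.51 − 162.70) / 162.70 = 10.76 / 162.70 = 6.6134%
MRP = 10.87% − 5.66% = 5.21%
CAPM required = R_f + β·MRP = 5.66% + 1.074 × 5.21% = 11.25554%
α = realised − required = 6.6134% − 11.25554% = -4.64%

-4.64%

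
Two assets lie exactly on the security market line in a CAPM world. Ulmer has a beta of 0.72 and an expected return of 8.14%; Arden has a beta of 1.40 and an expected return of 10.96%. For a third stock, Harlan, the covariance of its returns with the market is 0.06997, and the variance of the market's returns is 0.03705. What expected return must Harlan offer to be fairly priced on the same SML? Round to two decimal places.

12.99%

MRP = (10.96% − 8.14%) / (1.40 − 0.72) = 4.1471%
R_f = 8.14% − 0.72 × 4.1471% = 5.1541%
β_Harlan = Cov / Var(R_m) = 0.06997 / 0.03705 = 1.8885
E(R_Harlan) = R_f + β × MRP = 5.1541% + 1.8885 × 4.1471% = 12.99%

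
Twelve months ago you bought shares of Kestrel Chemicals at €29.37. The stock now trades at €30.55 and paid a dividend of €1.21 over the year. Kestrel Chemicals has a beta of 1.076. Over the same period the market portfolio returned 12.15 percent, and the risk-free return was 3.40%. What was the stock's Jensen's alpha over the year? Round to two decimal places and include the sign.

-4.68%

Realised HPR = (P1 + D1 − P0) / P0 = (30.55 + 1.21 − 29.37) / 29.37 = 2.39 / 29.37 = 8.1376%
MRP = 12.15% − 3.40% = 8.75%
CAPM required = R_f + β·MRP = 3.40% + 1.076 × 8.75% = 12.81500%
α = realised − required = 8.1376% − 12.81500% = -4.68%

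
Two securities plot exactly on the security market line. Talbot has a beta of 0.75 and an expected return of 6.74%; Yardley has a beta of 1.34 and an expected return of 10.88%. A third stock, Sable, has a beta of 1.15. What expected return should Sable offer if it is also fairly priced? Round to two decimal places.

9.55%

MRP (SML slope) = (10.88% − 6.74%) / (1.34 − 0.75) = 4.14% / 0.59 = 7.0169%
R_f (intercept) = 6.74% − 0.75 × 7.0169% = 1.4773%
E(R_Sable) = R_f + β × MRP = 1.4773% + 1.15 × 7.0169% = 9.55%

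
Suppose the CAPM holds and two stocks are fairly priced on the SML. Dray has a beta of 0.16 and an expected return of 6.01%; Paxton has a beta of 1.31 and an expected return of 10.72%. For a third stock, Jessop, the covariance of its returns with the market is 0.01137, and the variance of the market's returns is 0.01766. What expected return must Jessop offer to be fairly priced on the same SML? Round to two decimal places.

MRP = (10.72% − 6.01%) / (1.31 − 0.16) = 4.0957%
R_f = 6.01% − 0.16 × 4.0957% = 5.3547%
β_Jessop = Cov / Var(R_m) = 0.01137 / 0.01766 = 0.6438
E(R_Jessop) = R_f + β × MRP = 5.3547% + 0.6438 × 4.0957% = 7.99%

7.99%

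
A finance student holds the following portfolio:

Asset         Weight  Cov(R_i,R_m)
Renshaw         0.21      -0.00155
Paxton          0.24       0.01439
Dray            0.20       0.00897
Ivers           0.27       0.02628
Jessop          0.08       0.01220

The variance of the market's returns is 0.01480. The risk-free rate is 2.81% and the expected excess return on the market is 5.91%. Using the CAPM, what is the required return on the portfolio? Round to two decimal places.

8.00%

β_Renshaw = -0.00155 / 0.01480 = -0.1047
β_Paxton = 0.01439 / 0.01480 = 0.9723
β_Dray = 0.00897 / 0.01480 = 0.6061
β_Ivers = 0.02628 / 0.01480 = 1.7757
β_Jessop = 0.01220 / 0.01480 = 0.8243
β_P = Σ w_i β_i = 0.21×-0.1047 + 0.24×0.9723 + 0.20×0.6061 + 0.27×1.7757 + 0.08×0.8243 = 0.8780
E(R_P) = R_f + β_P × MRP = 2.81% + 0.8780 × 5.91% = 8.00%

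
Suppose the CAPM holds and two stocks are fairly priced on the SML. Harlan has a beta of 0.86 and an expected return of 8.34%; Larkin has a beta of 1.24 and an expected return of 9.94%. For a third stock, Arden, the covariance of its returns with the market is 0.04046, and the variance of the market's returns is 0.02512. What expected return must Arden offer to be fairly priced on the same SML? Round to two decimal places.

11.50%

MRP = (9.94% − 8.34%) / (1.24 − 0.86) = 4.2105%
R_f = 8.34% − 0.86 × 4.2105% = 4.7190%
β_Arden = Cov / Var(R_m) = 0.04046 / 0.02512 = 1.6107
E(R_Arden) = R_f + β × MRP = 4.7190% + 1.6107 × 4.2105% = 11.50%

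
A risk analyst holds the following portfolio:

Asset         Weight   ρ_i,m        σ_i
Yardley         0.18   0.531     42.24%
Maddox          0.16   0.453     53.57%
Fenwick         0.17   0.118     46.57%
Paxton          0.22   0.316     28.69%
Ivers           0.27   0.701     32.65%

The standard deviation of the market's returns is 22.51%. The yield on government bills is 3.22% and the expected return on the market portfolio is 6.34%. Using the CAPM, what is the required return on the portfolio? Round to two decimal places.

β_Yardley = 0.531 × 42.24% / 22.51% = 0.9964
β_Maddox = 0.453 × 53.57% / 22.51% = 1.0781
β_Fenwick = 0.118 × 46.57% / 22.51% = 0.2441
β_Paxton = 0.316 × 28.69% / 22.51% = 0.4028
β_Ivers = 0.701 × 32.65% / 22.51% = 1.0168
β_P = Σ w_i β_i = 0.18×0.9964 + 0.16×1.0781 + 0.17×0.2441 + 0.22×0.4028 + 0.27×1.0168 = 0.7565
MRP = 6.34% − 3.22% = 3.12%
E(R_P) = R_f + β_P × MRP = 3.22% + 0.7565 × 3.12% = 5.58%

5.58%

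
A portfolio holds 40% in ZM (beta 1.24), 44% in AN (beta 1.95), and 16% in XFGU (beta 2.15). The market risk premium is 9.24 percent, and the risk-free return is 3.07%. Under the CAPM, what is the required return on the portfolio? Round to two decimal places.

β_P = Σ w_i β_i = 0.40×1.24 + 0.44×1.95 + 0.16×2.15 = 1.6980
E(R_P) = R_f + β_P × MRP = 3.07% + 1.6980 × 9.24% = 18.76%

18.76%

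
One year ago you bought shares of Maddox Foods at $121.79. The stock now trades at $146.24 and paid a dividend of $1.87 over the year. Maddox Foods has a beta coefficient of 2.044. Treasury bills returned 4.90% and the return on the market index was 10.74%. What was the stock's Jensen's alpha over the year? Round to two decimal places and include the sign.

Realised HPR = (P1 + D1 − P0) / P0 = (146.24 + 1.87 − 121.79) / 121.79 = 26.32 / 121.79 = 21.6110%
MRP = 10.74% − 4.90% = 5.84%
CAPM required = R_f + β·MRP = 4.90% + 2.044 × 5.84% = 16.83696%
α = realised − required = 21.6110% − 16.83696% = +4.77%

+4.77%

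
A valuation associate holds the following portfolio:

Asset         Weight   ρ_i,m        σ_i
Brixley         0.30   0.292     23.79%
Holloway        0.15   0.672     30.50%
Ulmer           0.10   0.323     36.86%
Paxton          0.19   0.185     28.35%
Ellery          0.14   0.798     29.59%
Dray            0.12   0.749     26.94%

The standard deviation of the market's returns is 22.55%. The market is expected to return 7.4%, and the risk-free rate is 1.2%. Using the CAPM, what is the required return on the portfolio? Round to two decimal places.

β_Brixley = 0.292 × 23.79% / 22.55% = 0.3081
β_Holloway = 0.672 × 30.50% / 22.55% = 0.9089
β_Ulmer = 0.323 × 36.86% / 22.55% = 0.5280
β_Paxton = 0.185 × 28.35% / 22.55% = 0.2326
β_Ellery = 0.798 × 29.59% / 22.55% = 1.0471
β_Dray = 0.749 × 26.94% / 22.55% = 0.8948
β_P = Σ w_i β_i = 0.30×0.3081 + 0.15×0.9089 + 0.10×0.5280 + 0.19×0.2326 + 0.14×1.0471 + 0.12×0.8948 = 0.5797
MRP = 7.4% − 1.2% = 6.20%
E(R_P) = R_f + β_P × MRP = 1.2% + 0.5797 × 6.2% = 4.79%

4.79%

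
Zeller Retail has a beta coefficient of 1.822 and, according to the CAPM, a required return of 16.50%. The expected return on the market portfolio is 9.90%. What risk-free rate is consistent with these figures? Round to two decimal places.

1.87%

E(R) = R_f + β(E(R_m) − R_f) = R_f(1 − β) + β·E(R_m)
16.50% = R_f × (1 − 1.822) + 1.822 × 9.90%
16.50% = R_f × -0.822 + 18.03780%
R_f = (16.50% − 18.03780%) / -0.822 = 1.87%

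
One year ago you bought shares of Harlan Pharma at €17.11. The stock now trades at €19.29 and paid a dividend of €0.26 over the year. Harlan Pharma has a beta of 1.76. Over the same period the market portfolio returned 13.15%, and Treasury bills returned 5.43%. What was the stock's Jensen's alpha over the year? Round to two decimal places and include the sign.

Realised HPR = (P1 + D1 − P0) / P0 = (19.29 + 0.26 − 17.11) / 17.11 = 2.44 / 17.11 = 14.2607%
MRP = 13.15% − 5.43% = 7.72%
CAPM required = R_f + β·MRP = 5.43% + 1.76 × 7.72% = 19.0172%
α = realised − required = 14.2607% − 19.0172% = -4.76%

-4.76%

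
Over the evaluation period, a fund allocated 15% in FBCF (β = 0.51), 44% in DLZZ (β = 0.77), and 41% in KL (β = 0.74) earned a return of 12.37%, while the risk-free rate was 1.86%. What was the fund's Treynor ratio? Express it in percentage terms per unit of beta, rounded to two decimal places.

14.62%

β_P = 0.15×0.51 + 0.44×0.77 + 0.41×0.74 = 0.7187
Treynor = (R_P − R_f) / β_P = (12.37% − 1.86%) / 0.7187 = 10.51% / 0.7187 = 14.62%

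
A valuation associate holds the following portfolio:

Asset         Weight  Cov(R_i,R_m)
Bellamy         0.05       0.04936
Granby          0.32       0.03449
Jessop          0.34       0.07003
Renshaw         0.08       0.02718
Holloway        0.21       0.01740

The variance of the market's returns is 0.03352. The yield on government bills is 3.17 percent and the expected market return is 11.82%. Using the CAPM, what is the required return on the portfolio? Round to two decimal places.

14.30%

β_Bellamy = 0.04936 / 0.03352 = 1.4726
β_Granby = 0.03449 / 0.03352 = 1.0289
β_Jessop = 0.07003 / 0.03352 = 2.0892
β_Renshaw = 0.02718 / 0.03352 = 0.8109
β_Holloway = 0.01740 / 0.03352 = 0.5191
β_P = Σ w_i β_i = 0.05×1.4726 + 0.32×1.0289 + 0.34×2.0892 + 0.08×0.8109 + 0.21×0.5191 = 1.2871
MRP = 11.82% − 3.17% = 8.65%
E(R_P) = R_f + β_P × MRP = 3.17% + 1.2871 × 8.65% = 14.30%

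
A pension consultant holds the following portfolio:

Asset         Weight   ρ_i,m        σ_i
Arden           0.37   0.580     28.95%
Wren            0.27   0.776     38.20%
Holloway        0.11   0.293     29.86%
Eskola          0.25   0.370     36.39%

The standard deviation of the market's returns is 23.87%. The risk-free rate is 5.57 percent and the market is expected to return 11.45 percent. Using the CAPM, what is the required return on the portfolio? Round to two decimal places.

10.14%

β_Arden = 0.580 × 28.95% / 23.87% = 0.7034
β_Wren = 0.776 × 38.20% / 23.87% = 1.2419
β_Holloway = 0.293 × 29.86% / 23.87% = 0.3665
β_Eskola = 0.370 × 36.39% / 23.87% = 0.5641
β_P = Σ w_i β_i = 0.37×0.7034 + 0.27×1.2419 + 0.11×0.3665 + 0.25×0.5641 = 0.7769
MRP = 11.45% − 5.57% = 5.88%
E(R_P) = R_f + β_P × MRP = 5.57% + 0.7769 × 5.88% = 10.14%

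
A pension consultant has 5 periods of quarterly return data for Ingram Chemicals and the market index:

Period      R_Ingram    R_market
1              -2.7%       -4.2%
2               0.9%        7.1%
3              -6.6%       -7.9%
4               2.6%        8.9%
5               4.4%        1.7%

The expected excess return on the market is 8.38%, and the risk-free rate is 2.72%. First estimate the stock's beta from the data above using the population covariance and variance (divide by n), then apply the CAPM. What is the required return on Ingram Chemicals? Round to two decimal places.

6.87%

Mean R_i = (-2.7 + 0.9 − 6.6 + 2.6 + 4.4) / 5 = -0.2800%
Mean R_m = (-4.2 + 7.1 − 7.9 + 8.9 + 1.7) / 5 = 1.1200%
Σ(R_i − R̄_i)(R_m − R̄_m) = 102.0580  ⇒  Cov = 102.0580 / 5 = 20.4116
Σ(R_m − R̄_m)² = 206.2880  ⇒  Var(R_m) = 206.2880 / 5 = 41.2576
β = Cov / Var(R_m) = 20.4116 / 41.2576 = 0.4947
E(R) = R_f + β × MRP = 2.72% + 0.4947 × 8.38% = 6.87%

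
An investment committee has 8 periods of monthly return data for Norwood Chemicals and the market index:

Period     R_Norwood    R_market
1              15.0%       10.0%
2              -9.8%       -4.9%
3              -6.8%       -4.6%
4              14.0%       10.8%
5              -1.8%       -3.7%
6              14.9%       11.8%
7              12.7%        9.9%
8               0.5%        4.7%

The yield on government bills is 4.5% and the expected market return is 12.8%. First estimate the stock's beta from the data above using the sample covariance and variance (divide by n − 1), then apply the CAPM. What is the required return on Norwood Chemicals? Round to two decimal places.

Mean R_i = (15.0 − 9.8 − 6.8 + 14.0 − 1.8 + 14.9 + 12.7 + 0.5) / 8 = 4.8375%
Mean R_m = (10.0 − 4.9 − 4.6 + 10.8 − 3.7 + 11.8 + 9.9 + 4.7) / 8 = 4.2500%
Σ(R_i − R̄_i)(R_m − R̄_m) = 526.5850  ⇒  Cov = 526.5850 / 7 = 75.2264
Σ(R_m − R̄_m)² = 390.3400  ⇒  Var(R_m) = 390.3400 / 7 = 55.7629
β = Cov / Var(R_m) = 75.2264 / 55.7629 = 1.3490
MRP = 12.8% − 4.5% = 8.30%
E(R) = R_f + β × MRP = 4.5% + 1.3490 × 8.3% = 15.70%

15.70%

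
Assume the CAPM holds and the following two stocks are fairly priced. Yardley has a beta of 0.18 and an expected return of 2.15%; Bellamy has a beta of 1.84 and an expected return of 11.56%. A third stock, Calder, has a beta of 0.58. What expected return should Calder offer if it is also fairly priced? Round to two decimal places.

MRP (SML slope) = (11.56% − 2.15%) / (1.84 − 0.18) = 9.41% / 1.66 = 5.6687%
R_f (intercept) = 2.15% − 0.18 × 5.6687% = 1.1296%
E(R_Calder) = R_f + β × MRP = 1.1296% + 0.58 × 5.6687% = 4.42%

4.42%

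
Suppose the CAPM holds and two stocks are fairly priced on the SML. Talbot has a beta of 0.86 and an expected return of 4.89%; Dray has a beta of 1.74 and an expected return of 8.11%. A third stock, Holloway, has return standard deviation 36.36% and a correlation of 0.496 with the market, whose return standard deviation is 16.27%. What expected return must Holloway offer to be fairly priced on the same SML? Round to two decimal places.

5.80%

MRP = (8.11% − 4.89%) / (1.74 − 0.86) = 3.6591%
R_f = 4.89% − 0.86 × 3.6591% = 1.7432%
β_Holloway = ρ·σ_i/σ_m = 0.496 × 36.36 / 16.27 = 1.1085
E(R_Holloway) = R_f + β × MRP = 1.7432% + 1.1085 × 3.6591% = 5.80%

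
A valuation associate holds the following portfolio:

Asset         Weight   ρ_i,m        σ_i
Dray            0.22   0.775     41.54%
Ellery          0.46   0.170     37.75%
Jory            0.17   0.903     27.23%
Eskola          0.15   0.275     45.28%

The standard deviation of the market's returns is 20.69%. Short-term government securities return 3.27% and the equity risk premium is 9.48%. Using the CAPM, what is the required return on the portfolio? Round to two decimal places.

10.64%

β_Dray = 0.775 × 41.54% / 20.69% = 1.5560
β_Ellery = 0.170 × 37.75% / 20.69% = 0.3102
β_Jory = 0.903 × 27.23% / 20.69% = 1.1884
β_Eskola = 0.275 × 45.28% / 20.69% = 0.6018
β_P = Σ w_i β_i = 0.22×1.5560 + 0.46×0.3102 + 0.17×1.1884 + 0.15×0.6018 = 0.7773
E(R_P) = R_f + β_P × MRP = 3.27% + 0.7773 × 9.48% = 10.64%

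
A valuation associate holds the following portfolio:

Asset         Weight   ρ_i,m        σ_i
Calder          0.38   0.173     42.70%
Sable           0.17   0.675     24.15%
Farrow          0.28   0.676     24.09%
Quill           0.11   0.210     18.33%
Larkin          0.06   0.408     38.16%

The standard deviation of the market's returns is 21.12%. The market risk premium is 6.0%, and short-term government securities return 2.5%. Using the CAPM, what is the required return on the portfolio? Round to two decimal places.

β_Calder = 0.173 × 42.70% / 21.12% = 0.3498
β_Sable = 0.675 × 24.15% / 21.12% = 0.7718
β_Farrow = 0.676 × 24.09% / 21.12% = 0.7711
β_Quill = 0.210 × 18.33% / 21.12% = 0.1823
β_Larkin = 0.408 × 38.16% / 21.12% = 0.7372
β_P = Σ w_i β_i = 0.38×0.3498 + 0.17×0.7718 + 0.28×0.7711 + 0.11×0.1823 + 0.06×0.7372 = 0.5443
E(R_P) = R_f + β_P × MRP = 2.5% + 0.5443 × 6.0% = 5.77%

5.77%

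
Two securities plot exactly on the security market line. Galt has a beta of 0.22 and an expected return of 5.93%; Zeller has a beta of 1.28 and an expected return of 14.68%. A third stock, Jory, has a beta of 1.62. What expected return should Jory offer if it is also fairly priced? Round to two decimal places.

MRP (SML slope) = (14.68% − 5.93%) / (1.28 − 0.22) = 8.75% / 1.06 = 8.2547%
R_f (intercept) = 5.93% − 0.22 × 8.2547% = 4.1140%
E(R_Jory) = R_f + β × MRP = 4.1140% + 1.62 × 8.2547% = 17.49%

17.49%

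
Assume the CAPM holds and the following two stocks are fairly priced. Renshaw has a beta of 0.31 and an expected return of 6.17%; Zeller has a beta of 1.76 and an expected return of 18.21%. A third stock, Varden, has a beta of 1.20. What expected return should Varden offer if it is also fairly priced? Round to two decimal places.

13.56%

MRP (SML slope) = (18.21% − 6.17%) / (1.76 − 0.31) = 12.04% / 1.45 = 8.3034%
R_f (intercept) = 6.17% − 0.31 × 8.3034% = 3.5959%
E(R_Varden) = R_f + β × MRP = 3.5959% + 1.20 × 8.3034% = 13.56%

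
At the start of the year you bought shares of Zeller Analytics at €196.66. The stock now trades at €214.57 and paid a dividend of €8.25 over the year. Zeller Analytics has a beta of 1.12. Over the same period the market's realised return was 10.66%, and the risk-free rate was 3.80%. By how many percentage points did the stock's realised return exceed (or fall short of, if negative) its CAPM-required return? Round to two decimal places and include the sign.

+1.82%

Realised HPR = (P1 + D1 − P0) / P0 = (214.57 + 8.25 − 196.66) / 196.66 = 26.16 / 196.66 = 13.3021%
MRP = 10.66% − 3.80% = 6.86%
CAPM required = R_f + β·MRP = 3.80% + 1.12 × 6.86% = 11.4832%
α = realised − required = 13.3021% − 11.4832% = +1.82%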